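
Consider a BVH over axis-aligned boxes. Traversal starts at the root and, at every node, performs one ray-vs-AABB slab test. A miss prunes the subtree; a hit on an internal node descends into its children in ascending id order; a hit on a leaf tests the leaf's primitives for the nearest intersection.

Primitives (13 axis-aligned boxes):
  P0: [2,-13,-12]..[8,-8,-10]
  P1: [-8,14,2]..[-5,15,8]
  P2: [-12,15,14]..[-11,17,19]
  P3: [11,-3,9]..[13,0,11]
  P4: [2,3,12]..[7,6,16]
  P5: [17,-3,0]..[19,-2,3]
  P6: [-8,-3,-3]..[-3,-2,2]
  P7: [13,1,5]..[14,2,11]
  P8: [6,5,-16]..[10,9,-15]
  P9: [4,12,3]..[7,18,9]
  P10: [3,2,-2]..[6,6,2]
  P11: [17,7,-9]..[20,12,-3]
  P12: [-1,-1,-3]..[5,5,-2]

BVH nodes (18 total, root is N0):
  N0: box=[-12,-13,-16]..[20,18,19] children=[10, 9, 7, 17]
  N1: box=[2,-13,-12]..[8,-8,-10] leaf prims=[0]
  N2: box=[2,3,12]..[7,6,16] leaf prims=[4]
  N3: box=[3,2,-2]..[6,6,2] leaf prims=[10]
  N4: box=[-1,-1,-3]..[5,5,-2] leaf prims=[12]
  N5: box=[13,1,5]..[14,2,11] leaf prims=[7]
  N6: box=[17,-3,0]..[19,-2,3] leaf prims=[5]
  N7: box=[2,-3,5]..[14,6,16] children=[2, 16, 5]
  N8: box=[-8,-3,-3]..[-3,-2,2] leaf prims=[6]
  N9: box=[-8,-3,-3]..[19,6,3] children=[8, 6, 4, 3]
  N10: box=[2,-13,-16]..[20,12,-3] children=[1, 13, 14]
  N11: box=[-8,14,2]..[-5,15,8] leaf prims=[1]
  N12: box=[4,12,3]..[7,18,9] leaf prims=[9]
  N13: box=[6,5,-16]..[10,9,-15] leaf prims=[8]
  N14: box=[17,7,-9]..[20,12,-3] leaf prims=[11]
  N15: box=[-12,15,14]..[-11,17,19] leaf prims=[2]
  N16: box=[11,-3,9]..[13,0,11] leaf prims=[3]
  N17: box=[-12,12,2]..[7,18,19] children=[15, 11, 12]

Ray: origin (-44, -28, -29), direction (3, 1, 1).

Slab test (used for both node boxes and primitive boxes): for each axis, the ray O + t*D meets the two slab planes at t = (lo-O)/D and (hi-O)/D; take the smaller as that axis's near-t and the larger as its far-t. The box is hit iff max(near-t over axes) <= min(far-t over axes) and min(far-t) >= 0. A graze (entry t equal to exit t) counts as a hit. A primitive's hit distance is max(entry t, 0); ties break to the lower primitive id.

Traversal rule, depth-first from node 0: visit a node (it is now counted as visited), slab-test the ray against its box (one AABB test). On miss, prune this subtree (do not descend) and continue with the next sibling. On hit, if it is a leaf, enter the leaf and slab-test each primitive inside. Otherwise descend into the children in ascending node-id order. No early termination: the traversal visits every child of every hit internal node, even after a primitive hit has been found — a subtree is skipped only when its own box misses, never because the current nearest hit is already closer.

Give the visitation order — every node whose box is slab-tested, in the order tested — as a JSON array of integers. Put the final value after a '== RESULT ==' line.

Trace the traversal:
N0 x:[32/3,64/3] y:[15,46] z:[13,48] -> hit [15,64/3], descend [7, 9, 10, 17]
  N7 x:[46/3,58/3] y:[25,34] z:[34,45] -> miss, prune
  N9 x:[12,21] y:[25,34] z:[26,32] -> miss, prune
  N10 x:[46/3,64/3] y:[15,40] z:[13,26] -> hit [46/3,64/3], descend [1, 13, 14]
    N1 x:[46/3,52/3] y:[15,20] z:[17,19] -> hit [17,52/3] leaf, test {P0@t=17}
    N13 x:[50/3,18] y:[33,37] z:[13,14] -> miss, prune
    N14 x:[61/3,64/3] y:[35,40] z:[20,26] -> miss, prune
  N17 x:[32/3,17] y:[40,46] z:[31,48] -> miss, prune

8 AABB tests over nodes [0, 7, 9, 10, 1, 13, 14, 17]; 1 leaf entered; closest P0.

== RESULT ==
[0, 7, 9, 10, 1, 13, 14, 17]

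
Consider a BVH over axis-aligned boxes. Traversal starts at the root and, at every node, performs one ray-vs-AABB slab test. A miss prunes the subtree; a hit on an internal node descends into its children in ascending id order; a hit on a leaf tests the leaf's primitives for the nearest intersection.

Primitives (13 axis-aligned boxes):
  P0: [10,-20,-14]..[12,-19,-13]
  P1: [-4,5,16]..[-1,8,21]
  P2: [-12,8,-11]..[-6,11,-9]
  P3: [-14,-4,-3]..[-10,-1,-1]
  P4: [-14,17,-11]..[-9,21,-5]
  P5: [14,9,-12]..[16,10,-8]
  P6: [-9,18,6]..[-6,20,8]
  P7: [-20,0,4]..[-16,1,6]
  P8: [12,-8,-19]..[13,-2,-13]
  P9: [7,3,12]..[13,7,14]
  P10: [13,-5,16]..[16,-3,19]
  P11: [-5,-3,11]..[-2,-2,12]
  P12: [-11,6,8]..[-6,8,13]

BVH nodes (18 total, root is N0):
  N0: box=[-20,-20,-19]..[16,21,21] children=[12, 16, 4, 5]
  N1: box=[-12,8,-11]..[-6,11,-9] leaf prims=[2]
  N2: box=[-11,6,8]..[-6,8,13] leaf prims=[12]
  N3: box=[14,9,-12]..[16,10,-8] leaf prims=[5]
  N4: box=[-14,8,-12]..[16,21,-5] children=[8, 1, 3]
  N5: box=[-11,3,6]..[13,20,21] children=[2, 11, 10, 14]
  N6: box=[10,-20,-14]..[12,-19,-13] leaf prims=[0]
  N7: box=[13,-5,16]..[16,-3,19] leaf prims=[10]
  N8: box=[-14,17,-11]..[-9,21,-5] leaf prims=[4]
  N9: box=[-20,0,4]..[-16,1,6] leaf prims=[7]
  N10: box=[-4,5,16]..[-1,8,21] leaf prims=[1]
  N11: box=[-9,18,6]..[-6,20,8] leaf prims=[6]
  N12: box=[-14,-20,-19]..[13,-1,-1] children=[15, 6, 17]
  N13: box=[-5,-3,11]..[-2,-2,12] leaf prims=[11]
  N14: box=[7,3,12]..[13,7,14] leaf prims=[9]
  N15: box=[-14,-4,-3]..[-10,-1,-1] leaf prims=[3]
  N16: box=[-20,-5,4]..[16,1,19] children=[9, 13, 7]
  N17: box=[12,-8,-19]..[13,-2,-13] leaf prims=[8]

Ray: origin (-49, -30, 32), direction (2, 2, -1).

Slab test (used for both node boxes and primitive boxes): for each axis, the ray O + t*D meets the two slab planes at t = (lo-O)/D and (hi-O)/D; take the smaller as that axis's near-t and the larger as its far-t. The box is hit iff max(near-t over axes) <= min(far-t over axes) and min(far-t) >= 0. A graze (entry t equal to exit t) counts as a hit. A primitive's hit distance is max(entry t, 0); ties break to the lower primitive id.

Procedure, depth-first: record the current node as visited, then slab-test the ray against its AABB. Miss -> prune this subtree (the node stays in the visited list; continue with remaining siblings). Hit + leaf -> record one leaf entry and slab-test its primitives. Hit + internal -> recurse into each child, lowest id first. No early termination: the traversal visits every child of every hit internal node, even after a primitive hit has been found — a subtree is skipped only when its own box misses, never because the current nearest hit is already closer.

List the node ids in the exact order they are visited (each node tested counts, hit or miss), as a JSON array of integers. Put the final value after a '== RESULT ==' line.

Traverse from the root:
N0 x:[29/2,65/2] y:[5,51/2] z:[11,51] -> hit [29/2,51/2], descend [4, 5, 12, 16]
  N4 x:[35/2,65/2] y:[19,51/2] z:[37,44] -> miss, prune
  N5 x:[19,31] y:[33/2,25] z:[11,26] -> hit [19,25], descend [2, 10, 11, 14]
    N2 x:[19,43/2] y:[18,19] z:[19,24] -> hit [19,19] leaf, test {P12@t=19}
    N10 x:[45/2,24] y:[35/2,19] z:[11,16] -> miss, prune
    N11 x:[20,43/2] y:[24,25] z:[24,26] -> miss, prune
    N14 x:[28,31] y:[33/2,37/2] z:[18,20] -> miss, prune
  N12 x:[35/2,31] y:[5,29/2] z:[33,51] -> miss, prune
  N16 x:[29/2,65/2] y:[25/2,31/2] z:[13,28] -> hit [29/2,31/2], descend [7, 9, 13]
    N7 x:[31,65/2] y:[25/2,27/2] z:[13,16] -> miss, prune
    N9 x:[29/2,33/2] y:[15,31/2] z:[26,28] -> miss, prune
    N13 x:[22,47/2] y:[27/2,14] z:[20,21] -> miss, prune

order=[0, 4, 5, 2, 10, 11, 14, 12, 16, 7, 9, 13]  |boxes|=12  |leaves|=1  hit=P12

== RESULT ==
[0, 4, 5, 2, 10, 11, 14, 12, 16, 7, 9, 13]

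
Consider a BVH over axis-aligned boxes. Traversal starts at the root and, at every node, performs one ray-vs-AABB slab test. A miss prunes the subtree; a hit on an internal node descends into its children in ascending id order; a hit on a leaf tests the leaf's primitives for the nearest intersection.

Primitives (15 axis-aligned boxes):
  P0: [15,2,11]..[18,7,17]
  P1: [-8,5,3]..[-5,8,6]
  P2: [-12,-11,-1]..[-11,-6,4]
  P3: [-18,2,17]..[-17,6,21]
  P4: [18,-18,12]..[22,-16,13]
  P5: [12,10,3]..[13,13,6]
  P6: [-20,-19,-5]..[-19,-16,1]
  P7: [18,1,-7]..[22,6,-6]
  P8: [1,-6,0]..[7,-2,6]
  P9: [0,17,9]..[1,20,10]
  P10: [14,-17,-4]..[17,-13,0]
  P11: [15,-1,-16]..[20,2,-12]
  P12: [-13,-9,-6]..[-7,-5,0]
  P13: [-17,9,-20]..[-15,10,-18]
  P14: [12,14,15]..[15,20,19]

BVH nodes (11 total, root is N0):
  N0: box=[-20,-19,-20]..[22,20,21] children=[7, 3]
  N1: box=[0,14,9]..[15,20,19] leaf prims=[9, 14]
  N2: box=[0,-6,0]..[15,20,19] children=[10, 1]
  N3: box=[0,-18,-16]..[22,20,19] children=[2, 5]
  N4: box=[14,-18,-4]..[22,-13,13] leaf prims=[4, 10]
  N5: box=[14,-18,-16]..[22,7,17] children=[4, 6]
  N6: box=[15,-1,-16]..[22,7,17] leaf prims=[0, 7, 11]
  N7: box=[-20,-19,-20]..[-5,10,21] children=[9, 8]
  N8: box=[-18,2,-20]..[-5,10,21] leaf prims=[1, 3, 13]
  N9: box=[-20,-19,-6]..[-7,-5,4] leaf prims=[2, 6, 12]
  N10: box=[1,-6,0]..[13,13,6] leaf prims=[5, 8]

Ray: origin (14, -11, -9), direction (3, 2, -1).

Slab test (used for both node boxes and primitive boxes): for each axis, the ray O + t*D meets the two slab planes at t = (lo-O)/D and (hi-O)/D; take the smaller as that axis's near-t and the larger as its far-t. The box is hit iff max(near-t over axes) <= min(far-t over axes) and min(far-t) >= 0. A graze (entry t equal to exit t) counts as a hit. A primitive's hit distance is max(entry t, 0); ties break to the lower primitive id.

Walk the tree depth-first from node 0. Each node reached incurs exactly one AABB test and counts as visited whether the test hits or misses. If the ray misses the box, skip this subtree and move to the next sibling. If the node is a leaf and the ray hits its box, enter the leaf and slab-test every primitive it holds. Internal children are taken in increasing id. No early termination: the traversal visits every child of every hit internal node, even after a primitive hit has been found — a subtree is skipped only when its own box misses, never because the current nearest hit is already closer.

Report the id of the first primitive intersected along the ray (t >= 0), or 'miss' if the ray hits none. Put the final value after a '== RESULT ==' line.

Walk:
N0 x:[-34/3,8/3] y:[-4,31/2] z:[-30,11] -> hit [-4,8/3], descend [3, 7]
  N3 x:[-14/3,8/3] y:[-7/2,31/2] z:[-28,7] -> hit [-7/2,8/3], descend [2, 5]
    N2 x:[-14/3,1/3] y:[5/2,31/2] z:[-28,-9] -> miss, prune
    N5 x:[0,8/3] y:[-7/2,9] z:[-26,7] -> hit [0,8/3], descend [4, 6]
      N4 x:[0,8/3] y:[-7/2,-1] z:[-22,-5] -> miss, prune
      N6 x:[1/3,8/3] y:[5,9] z:[-26,7] -> miss, prune
  N7 x:[-34/3,-19/3] y:[-4,21/2] z:[-30,11] -> miss, prune

order=[0, 3, 2, 5, 4, 6, 7]  |boxes|=7  |leaves|=0  hit=miss

== RESULT ==
miss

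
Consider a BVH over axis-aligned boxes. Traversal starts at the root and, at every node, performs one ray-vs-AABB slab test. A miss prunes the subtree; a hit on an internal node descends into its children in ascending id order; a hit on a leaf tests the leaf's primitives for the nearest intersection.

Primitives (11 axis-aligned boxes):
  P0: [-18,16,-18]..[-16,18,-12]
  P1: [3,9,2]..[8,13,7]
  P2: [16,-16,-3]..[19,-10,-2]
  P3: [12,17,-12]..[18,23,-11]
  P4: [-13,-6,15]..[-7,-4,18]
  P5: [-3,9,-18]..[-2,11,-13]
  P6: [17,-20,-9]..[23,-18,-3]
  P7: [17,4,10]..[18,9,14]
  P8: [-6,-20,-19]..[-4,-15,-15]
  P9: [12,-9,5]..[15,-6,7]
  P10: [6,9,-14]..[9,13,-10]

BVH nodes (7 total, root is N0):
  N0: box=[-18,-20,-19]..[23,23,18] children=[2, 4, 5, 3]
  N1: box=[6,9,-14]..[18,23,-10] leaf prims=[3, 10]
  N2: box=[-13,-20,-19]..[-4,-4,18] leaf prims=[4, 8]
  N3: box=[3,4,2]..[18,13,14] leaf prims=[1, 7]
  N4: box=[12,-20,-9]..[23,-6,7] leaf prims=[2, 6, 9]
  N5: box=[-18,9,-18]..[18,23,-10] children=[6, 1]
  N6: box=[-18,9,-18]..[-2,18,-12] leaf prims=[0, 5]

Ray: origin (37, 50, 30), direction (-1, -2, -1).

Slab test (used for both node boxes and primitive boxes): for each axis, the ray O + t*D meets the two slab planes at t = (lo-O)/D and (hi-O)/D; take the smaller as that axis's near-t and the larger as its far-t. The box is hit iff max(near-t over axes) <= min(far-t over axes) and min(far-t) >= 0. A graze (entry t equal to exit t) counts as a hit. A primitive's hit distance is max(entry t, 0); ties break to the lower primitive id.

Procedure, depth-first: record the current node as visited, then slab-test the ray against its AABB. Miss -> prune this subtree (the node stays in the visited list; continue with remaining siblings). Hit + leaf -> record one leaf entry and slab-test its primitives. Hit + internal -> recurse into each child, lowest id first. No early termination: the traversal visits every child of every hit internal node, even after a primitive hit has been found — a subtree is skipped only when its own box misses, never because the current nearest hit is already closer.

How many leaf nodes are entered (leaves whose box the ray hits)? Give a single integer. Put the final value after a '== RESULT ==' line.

Walk:
N0 x:[14,55] y:[27/2,35] z:[12,49] -> hit [14,35], descend [2, 3, 4, 5]
  N2 x:[41,50] y:[27,35] z:[12,49] -> miss, prune
  N3 x:[19,34] y:[37/2,23] z:[16,28] -> hit [19,23] leaf, test {P1(miss), P7(miss)}
  N4 x:[14,25] y:[28,35] z:[23,39] -> miss, prune
  N5 x:[19,55] y:[27/2,41/2] z:[40,48] -> miss, prune

order=[0, 2, 3, 4, 5]  |boxes|=5  |leaves|=1  hit=miss

== RESULT ==
1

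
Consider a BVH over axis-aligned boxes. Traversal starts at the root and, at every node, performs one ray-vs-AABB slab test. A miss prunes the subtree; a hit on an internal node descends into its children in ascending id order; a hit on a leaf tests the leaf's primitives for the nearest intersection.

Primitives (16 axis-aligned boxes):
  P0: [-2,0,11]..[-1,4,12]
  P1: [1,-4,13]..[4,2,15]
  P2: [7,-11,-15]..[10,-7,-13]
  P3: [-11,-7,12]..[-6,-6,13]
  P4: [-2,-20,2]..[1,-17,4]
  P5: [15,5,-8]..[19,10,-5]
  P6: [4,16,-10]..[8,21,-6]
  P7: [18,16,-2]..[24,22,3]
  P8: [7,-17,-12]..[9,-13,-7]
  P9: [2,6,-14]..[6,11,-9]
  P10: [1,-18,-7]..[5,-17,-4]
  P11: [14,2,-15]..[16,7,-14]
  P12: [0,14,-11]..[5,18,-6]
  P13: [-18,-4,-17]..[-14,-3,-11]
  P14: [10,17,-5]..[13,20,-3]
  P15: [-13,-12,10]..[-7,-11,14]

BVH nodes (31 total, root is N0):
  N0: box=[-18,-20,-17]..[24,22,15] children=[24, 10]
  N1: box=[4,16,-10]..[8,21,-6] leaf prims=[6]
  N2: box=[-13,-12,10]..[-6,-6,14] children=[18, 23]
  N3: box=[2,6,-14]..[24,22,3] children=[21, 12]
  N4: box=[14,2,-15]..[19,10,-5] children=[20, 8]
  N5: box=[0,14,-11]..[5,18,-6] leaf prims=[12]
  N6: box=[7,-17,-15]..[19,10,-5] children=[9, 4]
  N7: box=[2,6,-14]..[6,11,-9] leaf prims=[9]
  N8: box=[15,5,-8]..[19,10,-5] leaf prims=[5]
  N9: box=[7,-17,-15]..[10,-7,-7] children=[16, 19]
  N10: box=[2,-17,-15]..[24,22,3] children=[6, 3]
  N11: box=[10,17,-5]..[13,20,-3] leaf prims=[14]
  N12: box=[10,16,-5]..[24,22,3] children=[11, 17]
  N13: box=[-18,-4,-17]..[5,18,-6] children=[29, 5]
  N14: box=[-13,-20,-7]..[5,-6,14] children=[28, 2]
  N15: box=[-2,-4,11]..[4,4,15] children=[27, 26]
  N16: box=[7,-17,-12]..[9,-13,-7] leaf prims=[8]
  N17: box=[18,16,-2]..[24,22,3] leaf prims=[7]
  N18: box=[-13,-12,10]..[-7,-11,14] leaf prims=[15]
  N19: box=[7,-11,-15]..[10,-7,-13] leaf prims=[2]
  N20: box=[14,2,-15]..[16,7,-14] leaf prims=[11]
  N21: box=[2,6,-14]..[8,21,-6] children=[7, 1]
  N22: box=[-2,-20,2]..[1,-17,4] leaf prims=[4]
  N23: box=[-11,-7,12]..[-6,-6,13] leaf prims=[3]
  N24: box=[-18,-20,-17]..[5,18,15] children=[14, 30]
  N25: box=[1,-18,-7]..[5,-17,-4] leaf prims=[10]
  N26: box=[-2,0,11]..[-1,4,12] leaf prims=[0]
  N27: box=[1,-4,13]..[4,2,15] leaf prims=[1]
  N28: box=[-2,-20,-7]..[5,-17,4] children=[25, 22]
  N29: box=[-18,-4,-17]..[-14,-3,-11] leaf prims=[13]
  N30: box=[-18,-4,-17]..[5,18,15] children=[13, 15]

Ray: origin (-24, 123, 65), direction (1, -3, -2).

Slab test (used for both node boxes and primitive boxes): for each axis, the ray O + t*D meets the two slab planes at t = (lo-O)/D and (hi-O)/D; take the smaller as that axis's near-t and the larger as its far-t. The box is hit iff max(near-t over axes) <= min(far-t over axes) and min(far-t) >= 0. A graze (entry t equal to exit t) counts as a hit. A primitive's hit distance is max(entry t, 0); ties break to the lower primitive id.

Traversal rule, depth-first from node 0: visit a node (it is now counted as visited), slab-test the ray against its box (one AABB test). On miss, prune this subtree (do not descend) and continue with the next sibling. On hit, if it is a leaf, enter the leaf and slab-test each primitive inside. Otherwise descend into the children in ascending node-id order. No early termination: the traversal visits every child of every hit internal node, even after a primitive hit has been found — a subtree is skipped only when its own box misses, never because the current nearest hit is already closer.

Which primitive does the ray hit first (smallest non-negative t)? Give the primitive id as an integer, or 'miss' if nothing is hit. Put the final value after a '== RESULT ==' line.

Traverse from the root:
N0 x:[6,48] y:[101/3,143/3] z:[25,41] -> hit [101/3,41], descend [10, 24]
  N10 x:[26,48] y:[101/3,140/3] z:[31,40] -> hit [101/3,40], descend [3, 6]
    N3 x:[26,48] y:[101/3,39] z:[31,79/2] -> hit [101/3,39], descend [12, 21]
      N12 x:[34,48] y:[101/3,107/3] z:[31,35] -> hit [34,35], descend [11, 17]
        N11 x:[34,37] y:[103/3,106/3] z:[34,35] -> hit [103/3,35] leaf, test {P14@t=103/3}
        N17 x:[42,48] y:[101/3,107/3] z:[31,67/2] -> miss, prune
      N21 x:[26,32] y:[34,39] z:[71/2,79/2] -> miss, prune
    N6 x:[31,43] y:[113/3,140/3] z:[35,40] -> hit [113/3,40], descend [4, 9]
      N4 x:[38,43] y:[113/3,121/3] z:[35,40] -> hit [38,40], descend [8, 20]
        N8 x:[39,43] y:[113/3,118/3] z:[35,73/2] -> miss, prune
        N20 x:[38,40] y:[116/3,121/3] z:[79/2,40] -> hit [79/2,40] leaf, test {P11@t=79/2}
      N9 x:[31,34] y:[130/3,140/3] z:[36,40] -> miss, prune
  N24 x:[6,29] y:[35,143/3] z:[25,41] -> miss, prune

13 AABB tests over nodes [0, 10, 3, 12, 11, 17, 21, 6, 4, 8, 20, 9, 24]; 2 leaves entered; closest P14.

== RESULT ==
14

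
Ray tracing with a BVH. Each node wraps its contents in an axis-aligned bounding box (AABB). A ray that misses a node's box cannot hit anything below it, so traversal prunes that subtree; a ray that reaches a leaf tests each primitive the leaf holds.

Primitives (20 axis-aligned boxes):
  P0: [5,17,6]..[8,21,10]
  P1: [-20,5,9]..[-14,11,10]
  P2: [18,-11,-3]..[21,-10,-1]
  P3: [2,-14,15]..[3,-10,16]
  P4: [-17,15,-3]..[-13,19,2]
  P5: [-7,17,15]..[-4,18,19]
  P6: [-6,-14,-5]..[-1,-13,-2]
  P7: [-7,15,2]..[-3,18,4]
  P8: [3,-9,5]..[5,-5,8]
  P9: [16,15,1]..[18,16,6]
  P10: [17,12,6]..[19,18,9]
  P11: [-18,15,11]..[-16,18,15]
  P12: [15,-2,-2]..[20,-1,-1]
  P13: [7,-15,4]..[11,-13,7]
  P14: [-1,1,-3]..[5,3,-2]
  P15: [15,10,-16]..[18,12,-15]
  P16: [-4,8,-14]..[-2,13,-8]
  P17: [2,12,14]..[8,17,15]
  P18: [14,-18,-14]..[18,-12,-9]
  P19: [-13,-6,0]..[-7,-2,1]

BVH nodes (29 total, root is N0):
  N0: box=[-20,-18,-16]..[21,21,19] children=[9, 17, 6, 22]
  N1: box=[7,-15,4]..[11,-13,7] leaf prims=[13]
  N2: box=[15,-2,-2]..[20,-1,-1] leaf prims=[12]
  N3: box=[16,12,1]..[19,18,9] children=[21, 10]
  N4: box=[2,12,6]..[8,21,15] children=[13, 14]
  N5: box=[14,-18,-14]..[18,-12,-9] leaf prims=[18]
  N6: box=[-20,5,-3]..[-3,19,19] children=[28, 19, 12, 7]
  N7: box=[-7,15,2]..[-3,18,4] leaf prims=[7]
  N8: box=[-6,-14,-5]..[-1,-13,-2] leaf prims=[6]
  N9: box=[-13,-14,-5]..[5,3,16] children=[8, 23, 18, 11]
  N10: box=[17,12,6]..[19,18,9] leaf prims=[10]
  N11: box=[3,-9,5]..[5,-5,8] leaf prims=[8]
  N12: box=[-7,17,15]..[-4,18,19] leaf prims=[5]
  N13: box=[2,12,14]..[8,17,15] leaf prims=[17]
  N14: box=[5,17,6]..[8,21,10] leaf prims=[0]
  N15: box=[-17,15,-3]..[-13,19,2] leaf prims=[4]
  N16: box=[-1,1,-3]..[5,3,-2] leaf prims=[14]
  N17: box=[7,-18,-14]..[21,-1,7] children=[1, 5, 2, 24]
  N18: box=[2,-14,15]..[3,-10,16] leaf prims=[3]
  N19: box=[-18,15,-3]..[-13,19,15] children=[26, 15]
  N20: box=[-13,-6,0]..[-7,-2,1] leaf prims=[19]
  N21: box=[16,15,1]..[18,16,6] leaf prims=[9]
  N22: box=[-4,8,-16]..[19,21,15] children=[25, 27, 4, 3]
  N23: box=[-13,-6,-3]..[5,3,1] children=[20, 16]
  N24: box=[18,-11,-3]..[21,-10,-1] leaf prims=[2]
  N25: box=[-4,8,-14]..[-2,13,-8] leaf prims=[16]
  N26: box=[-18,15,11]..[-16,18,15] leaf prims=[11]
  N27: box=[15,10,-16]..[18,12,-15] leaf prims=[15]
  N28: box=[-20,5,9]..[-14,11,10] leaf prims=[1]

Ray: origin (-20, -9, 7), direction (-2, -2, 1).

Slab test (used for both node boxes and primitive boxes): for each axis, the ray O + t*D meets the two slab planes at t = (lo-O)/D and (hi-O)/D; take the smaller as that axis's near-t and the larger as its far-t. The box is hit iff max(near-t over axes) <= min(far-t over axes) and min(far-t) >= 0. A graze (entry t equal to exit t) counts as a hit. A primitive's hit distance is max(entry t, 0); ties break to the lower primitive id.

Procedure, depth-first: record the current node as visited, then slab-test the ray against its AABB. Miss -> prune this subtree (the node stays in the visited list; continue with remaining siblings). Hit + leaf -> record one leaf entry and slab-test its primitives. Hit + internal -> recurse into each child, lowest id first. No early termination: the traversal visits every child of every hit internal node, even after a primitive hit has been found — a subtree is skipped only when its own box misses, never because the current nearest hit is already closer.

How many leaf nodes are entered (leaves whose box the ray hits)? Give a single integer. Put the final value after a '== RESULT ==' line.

Traverse from the root:
N0 x:[-41/2,0] y:[-15,9/2] z:[-23,12] -> hit [-15,0], descend [6, 9, 17, 22]
  N6 x:[-17/2,0] y:[-14,-7] z:[-10,12] -> miss, prune
  N9 x:[-25/2,-7/2] y:[-6,5/2] z:[-12,9] -> miss, prune
  N17 x:[-41/2,-27/2] y:[-4,9/2] z:[-21,0] -> miss, prune
  N22 x:[-39/2,-8] y:[-15,-17/2] z:[-23,8] -> miss, prune

Visited [0, 6, 9, 17, 22]. Tests: 5 box, 0 leaf. Nearest: miss.

== RESULT ==
0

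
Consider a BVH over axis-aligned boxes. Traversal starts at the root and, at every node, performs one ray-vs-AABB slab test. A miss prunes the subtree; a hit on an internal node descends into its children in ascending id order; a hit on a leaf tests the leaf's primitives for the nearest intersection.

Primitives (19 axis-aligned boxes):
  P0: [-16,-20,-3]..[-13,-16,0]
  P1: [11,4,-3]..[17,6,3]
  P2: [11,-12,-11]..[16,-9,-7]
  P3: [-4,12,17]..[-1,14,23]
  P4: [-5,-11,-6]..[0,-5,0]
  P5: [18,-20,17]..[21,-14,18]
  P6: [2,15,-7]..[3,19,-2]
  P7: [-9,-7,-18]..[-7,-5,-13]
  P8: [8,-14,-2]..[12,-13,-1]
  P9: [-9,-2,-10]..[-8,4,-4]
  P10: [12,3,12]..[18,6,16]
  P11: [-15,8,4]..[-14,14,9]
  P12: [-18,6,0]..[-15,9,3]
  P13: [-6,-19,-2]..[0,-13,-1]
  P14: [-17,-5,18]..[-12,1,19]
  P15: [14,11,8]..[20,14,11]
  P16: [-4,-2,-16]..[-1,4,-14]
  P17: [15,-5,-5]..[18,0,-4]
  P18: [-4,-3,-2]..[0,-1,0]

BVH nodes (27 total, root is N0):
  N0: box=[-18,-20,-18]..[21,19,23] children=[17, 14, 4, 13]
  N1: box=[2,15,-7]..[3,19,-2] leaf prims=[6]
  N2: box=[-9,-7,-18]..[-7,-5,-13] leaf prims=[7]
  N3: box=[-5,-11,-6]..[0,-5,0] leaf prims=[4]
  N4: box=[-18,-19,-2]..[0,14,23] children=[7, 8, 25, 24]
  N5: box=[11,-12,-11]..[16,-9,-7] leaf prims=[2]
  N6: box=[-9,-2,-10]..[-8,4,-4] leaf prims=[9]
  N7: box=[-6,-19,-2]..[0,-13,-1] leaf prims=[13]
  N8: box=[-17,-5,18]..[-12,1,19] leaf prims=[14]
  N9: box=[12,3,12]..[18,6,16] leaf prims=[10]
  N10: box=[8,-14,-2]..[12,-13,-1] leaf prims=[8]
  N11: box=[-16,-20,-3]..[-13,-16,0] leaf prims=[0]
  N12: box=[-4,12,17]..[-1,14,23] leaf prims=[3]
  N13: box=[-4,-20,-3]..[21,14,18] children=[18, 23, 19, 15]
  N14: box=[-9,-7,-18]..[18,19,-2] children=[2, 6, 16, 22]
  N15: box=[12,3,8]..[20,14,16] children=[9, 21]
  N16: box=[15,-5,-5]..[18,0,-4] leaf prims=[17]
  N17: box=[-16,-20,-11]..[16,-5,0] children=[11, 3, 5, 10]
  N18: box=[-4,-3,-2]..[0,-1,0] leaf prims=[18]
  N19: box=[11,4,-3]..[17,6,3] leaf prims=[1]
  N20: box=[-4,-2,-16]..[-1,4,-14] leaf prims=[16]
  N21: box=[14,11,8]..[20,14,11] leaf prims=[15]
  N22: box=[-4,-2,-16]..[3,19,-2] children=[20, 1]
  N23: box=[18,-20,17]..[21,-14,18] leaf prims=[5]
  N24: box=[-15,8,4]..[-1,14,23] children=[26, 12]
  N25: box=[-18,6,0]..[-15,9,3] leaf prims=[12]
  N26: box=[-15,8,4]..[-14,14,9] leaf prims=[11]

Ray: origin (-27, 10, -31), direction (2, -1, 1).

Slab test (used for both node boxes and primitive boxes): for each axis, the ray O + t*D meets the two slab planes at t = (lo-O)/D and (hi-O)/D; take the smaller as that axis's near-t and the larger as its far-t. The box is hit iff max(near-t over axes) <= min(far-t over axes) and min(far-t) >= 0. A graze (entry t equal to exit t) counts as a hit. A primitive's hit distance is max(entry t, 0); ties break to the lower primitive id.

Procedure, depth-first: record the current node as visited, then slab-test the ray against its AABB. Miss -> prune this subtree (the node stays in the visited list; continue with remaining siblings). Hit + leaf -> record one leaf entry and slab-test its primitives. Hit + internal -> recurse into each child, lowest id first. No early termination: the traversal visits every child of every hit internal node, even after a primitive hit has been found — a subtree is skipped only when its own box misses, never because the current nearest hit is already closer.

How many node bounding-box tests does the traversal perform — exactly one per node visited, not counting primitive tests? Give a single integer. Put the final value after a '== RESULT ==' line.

Trace the traversal:
N0 x:[9/2,24] y:[-9,30] z:[13,54] -> hit [13,24], descend [4, 13, 14, 17]
  N4 x:[9/2,27/2] y:[-4,29] z:[29,54] -> miss, prune
  N13 x:[23/2,24] y:[-4,30] z:[28,49] -> miss, prune
  N14 x:[9,45/2] y:[-9,17] z:[13,29] -> hit [13,17], descend [2, 6, 16, 22]
    N2 x:[9,10] y:[15,17] z:[13,18] -> miss, prune
    N6 x:[9,19/2] y:[6,12] z:[21,27] -> miss, prune
    N16 x:[21,45/2] y:[10,15] z:[26,27] -> miss, prune
    N22 x:[23/2,15] y:[-9,12] z:[15,29] -> miss, prune
  N17 x:[11/2,43/2] y:[15,30] z:[20,31] -> hit [20,43/2], descend [3, 5, 10, 11]
    N3 x:[11,27/2] y:[15,21] z:[25,31] -> miss, prune
    N5 x:[19,43/2] y:[19,22] z:[20,24] -> hit [20,43/2] leaf, test {P2@t=20}
    N10 x:[35/2,39/2] y:[23,24] z:[29,30] -> miss, prune
    N11 x:[11/2,7] y:[26,30] z:[28,31] -> miss, prune

13 AABB tests over nodes [0, 4, 13, 14, 2, 6, 16, 22, 17, 3, 5, 10, 11]; 1 leaf entered; closest P2.

== RESULT ==
13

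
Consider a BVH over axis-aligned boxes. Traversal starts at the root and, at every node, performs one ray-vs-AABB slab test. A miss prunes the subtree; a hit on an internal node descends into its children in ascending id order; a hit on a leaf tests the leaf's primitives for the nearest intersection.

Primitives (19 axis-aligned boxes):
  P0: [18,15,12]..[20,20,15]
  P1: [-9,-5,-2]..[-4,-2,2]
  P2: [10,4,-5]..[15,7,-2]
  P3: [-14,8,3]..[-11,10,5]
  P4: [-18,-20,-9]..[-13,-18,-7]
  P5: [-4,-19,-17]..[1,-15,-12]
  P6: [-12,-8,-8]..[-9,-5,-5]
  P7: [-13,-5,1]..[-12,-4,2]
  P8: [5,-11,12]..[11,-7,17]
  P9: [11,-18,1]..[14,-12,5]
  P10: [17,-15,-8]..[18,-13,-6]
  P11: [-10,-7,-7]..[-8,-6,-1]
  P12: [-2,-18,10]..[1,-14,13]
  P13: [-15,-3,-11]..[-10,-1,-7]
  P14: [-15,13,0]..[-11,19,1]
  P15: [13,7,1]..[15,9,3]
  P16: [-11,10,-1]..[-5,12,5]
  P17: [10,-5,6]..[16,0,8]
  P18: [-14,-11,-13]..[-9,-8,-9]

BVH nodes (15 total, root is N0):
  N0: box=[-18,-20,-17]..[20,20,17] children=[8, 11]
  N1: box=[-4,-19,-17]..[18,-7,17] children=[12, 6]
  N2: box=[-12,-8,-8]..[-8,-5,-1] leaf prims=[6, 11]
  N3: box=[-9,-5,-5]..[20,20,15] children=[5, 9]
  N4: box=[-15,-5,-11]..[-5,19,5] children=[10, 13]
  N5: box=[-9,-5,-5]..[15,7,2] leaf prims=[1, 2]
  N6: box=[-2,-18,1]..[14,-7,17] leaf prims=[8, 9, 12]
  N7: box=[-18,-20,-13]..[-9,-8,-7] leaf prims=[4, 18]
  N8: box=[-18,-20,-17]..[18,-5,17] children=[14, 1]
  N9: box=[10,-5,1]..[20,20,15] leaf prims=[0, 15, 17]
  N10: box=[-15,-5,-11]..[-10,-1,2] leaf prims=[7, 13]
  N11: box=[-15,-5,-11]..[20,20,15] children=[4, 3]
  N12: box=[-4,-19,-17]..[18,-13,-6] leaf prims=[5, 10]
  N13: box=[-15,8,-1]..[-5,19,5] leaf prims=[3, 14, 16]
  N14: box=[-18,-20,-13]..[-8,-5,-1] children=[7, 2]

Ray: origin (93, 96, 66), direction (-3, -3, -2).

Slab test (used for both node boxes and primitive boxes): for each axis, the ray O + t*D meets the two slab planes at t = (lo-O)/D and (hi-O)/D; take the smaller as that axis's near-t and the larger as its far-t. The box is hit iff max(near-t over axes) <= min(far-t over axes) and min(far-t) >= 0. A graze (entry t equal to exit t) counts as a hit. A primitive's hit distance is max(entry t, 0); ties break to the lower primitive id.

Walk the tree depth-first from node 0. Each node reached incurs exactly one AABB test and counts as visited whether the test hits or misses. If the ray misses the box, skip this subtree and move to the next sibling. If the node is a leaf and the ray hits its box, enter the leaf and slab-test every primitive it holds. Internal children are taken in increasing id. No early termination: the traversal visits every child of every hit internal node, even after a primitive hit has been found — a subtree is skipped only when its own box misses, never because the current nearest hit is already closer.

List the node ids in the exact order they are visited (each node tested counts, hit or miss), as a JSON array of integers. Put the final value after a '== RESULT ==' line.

Walk:
N0 x:[73/3,37] y:[76/3,116/3] z:[49/2,83/2] -> hit [76/3,37], descend [8, 11]
  N8 x:[25,37] y:[101/3,116/3] z:[49/2,83/2] -> hit [101/3,37], descend [1, 14]
    N1 x:[25,97/3] y:[103/3,115/3] z:[49/2,83/2] -> miss, prune
    N14 x:[101/3,37] y:[101/3,116/3] z:[67/2,79/2] -> hit [101/3,37], descend [2, 7]
      N2 x:[101/3,35] y:[101/3,104/3] z:[67/2,37] -> hit [101/3,104/3] leaf, test {P6(miss), P11@t=34}
      N7 x:[34,37] y:[104/3,116/3] z:[73/2,79/2] -> hit [73/2,37] leaf, test {P4(miss), P18(miss)}
  N11 x:[73/3,36] y:[76/3,101/3] z:[51/2,77/2] -> hit [51/2,101/3], descend [3, 4]
    N3 x:[73/3,34] y:[76/3,101/3] z:[51/2,71/2] -> hit [51/2,101/3], descend [5, 9]
      N5 x:[26,34] y:[89/3,101/3] z:[32,71/2] -> hit [32,101/3] leaf, test {P1@t=98/3, P2(miss)}
      N9 x:[73/3,83/3] y:[76/3,101/3] z:[51/2,65/2] -> hit [51/2,83/3] leaf, test {P0(miss), P15(miss), P17(miss)}
    N4 x:[98/3,36] y:[77/3,101/3] z:[61/2,77/2] -> hit [98/3,101/3], descend [10, 13]
      N10 x:[103/3,36] y:[97/3,101/3] z:[32,77/2] -> miss, prune
      N13 x:[98/3,36] y:[77/3,88/3] z:[61/2,67/2] -> miss, prune

13 AABB tests over nodes [0, 8, 1, 14, 2, 7, 11, 3, 5, 9, 4, 10, 13]; 4 leaves entered; closest P1.

== RESULT ==
[0, 8, 1, 14, 2, 7, 11, 3, 5, 9, 4, 10, 13]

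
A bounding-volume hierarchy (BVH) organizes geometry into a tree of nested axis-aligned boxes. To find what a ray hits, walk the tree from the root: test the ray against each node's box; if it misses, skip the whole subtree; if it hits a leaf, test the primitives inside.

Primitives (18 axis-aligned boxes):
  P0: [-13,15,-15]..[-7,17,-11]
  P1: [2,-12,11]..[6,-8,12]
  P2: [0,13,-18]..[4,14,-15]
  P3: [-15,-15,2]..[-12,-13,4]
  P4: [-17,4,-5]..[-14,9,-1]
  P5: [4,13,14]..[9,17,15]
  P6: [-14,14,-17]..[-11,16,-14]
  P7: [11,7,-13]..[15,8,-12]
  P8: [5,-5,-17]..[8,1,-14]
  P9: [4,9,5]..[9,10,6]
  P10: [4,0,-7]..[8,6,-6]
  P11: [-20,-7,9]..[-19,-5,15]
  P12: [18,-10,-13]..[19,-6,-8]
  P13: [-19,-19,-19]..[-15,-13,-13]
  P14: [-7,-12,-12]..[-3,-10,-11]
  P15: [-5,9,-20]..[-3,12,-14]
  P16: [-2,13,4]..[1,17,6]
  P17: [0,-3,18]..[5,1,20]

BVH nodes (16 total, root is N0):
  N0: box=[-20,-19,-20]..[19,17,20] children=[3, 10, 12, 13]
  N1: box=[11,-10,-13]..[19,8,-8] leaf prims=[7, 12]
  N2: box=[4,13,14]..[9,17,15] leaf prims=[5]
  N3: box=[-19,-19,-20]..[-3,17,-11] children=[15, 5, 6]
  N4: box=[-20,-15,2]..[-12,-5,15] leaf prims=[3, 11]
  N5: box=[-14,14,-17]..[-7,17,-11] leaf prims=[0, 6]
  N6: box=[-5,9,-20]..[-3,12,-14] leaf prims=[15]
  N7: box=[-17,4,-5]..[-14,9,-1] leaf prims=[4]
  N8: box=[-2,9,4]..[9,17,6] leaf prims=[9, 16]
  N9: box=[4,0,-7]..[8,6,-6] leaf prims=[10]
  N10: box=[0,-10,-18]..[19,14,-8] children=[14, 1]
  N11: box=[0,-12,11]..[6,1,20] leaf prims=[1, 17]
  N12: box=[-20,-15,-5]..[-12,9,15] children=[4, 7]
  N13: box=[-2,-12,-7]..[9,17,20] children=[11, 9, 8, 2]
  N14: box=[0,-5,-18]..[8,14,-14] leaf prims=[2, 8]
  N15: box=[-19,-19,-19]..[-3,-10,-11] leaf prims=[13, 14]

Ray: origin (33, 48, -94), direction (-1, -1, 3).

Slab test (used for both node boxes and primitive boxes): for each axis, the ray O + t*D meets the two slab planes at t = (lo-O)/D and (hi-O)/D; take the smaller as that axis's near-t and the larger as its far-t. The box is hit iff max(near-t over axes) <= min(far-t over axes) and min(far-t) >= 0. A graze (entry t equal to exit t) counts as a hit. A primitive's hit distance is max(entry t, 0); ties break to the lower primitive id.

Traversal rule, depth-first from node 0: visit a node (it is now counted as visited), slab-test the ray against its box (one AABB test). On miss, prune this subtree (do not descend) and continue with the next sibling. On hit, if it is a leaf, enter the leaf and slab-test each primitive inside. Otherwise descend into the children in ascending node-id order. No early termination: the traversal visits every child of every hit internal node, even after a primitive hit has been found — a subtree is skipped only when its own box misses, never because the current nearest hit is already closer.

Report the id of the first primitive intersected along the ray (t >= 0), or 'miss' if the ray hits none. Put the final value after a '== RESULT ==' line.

Traverse from the root:
N0 x:[14,53] y:[31,67] z:[74/3,38] -> hit [31,38], descend [3, 10, 12, 13]
  N3 x:[36,52] y:[31,67] z:[74/3,83/3] -> miss, prune
  N10 x:[14,33] y:[34,58] z:[76/3,86/3] -> miss, prune
  N12 x:[45,53] y:[39,63] z:[89/3,109/3] -> miss, prune
  N13 x:[24,35] y:[31,60] z:[29,38] -> hit [31,35], descend [2, 8, 9, 11]
    N2 x:[24,29] y:[31,35] z:[36,109/3] -> miss, prune
    N8 x:[24,35] y:[31,39] z:[98/3,100/3] -> hit [98/3,100/3] leaf, test {P9(miss), P16@t=98/3}
    N9 x:[25,29] y:[42,48] z:[29,88/3] -> miss, prune
    N11 x:[27,33] y:[47,60] z:[35,38] -> miss, prune

Summary -> nodes [0, 3, 10, 12, 13, 2, 8, 9, 11]; box-tests=9; leaf-entries=1; first=P16

== RESULT ==
16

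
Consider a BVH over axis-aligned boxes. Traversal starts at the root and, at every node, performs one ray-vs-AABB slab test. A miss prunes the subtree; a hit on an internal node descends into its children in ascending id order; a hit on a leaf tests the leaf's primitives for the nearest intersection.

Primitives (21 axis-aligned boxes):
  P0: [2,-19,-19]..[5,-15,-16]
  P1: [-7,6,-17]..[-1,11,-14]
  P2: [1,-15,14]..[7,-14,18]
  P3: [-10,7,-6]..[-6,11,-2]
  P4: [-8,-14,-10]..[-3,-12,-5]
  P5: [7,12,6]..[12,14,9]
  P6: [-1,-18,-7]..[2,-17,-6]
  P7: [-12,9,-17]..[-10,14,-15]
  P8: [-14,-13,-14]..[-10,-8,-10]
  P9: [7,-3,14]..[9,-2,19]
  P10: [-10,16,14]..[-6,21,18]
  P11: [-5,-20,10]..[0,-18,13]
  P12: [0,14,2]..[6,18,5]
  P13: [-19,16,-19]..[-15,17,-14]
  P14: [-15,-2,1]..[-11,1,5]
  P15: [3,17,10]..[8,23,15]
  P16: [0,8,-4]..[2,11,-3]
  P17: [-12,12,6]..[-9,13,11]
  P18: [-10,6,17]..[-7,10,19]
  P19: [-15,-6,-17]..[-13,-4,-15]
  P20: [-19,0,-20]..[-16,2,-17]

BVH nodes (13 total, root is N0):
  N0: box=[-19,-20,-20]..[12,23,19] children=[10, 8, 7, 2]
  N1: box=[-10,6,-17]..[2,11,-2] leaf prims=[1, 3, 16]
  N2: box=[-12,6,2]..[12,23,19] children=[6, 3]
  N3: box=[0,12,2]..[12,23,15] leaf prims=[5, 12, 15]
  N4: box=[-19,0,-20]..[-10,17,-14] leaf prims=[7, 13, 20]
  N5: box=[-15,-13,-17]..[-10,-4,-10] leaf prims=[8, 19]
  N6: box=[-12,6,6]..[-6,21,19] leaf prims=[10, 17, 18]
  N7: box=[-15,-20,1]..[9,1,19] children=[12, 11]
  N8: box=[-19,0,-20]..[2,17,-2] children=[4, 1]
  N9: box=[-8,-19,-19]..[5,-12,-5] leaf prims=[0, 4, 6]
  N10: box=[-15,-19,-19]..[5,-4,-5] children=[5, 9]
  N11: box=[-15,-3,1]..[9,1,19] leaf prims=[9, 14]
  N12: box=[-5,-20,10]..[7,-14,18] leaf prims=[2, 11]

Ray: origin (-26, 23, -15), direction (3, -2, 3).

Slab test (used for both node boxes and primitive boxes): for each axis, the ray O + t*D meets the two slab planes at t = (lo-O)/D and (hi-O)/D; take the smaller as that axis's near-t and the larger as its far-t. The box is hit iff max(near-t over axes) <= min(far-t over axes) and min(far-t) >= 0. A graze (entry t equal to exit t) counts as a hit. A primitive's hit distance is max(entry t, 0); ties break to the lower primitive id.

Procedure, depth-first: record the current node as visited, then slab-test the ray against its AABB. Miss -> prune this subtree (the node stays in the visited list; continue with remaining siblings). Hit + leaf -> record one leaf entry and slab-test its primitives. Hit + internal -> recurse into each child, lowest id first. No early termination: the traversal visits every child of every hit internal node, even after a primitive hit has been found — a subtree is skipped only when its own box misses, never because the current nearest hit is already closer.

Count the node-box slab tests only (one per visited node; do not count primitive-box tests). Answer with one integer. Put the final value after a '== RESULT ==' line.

Traverse from the root:
N0 x:[7/3,38/3] y:[0,43/2] z:[-5/3,34/3] -> hit [7/3,34/3], descend [2, 7, 8, 10]
  N2 x:[14/3,38/3] y:[0,17/2] z:[17/3,34/3] -> hit [17/3,17/2], descend [3, 6]
    N3 x:[26/3,38/3] y:[0,11/2] z:[17/3,10] -> miss, prune
    N6 x:[14/3,20/3] y:[1,17/2] z:[7,34/3] -> miss, prune
  N7 x:[11/3,35/3] y:[11,43/2] z:[16/3,34/3] -> hit [11,34/3], descend [11, 12]
    N11 x:[11/3,35/3] y:[11,13] z:[16/3,34/3] -> hit [11,34/3] leaf, test {P9(miss), P14(miss)}
    N12 x:[7,11] y:[37/2,43/2] z:[25/3,11] -> miss, prune
  N8 x:[7/3,28/3] y:[3,23/2] z:[-5/3,13/3] -> hit [3,13/3], descend [1, 4]
    N1 x:[16/3,28/3] y:[6,17/2] z:[-2/3,13/3] -> miss, prune
    N4 x:[7/3,16/3] y:[3,23/2] z:[-5/3,1/3] -> miss, prune
  N10 x:[11/3,31/3] y:[27/2,21] z:[-4/3,10/3] -> miss, prune

Visited [0, 2, 3, 6, 7, 11, 12, 8, 1, 4, 10]. Tests: 11 box, 1 leaf. Nearest: miss.

== RESULT ==
11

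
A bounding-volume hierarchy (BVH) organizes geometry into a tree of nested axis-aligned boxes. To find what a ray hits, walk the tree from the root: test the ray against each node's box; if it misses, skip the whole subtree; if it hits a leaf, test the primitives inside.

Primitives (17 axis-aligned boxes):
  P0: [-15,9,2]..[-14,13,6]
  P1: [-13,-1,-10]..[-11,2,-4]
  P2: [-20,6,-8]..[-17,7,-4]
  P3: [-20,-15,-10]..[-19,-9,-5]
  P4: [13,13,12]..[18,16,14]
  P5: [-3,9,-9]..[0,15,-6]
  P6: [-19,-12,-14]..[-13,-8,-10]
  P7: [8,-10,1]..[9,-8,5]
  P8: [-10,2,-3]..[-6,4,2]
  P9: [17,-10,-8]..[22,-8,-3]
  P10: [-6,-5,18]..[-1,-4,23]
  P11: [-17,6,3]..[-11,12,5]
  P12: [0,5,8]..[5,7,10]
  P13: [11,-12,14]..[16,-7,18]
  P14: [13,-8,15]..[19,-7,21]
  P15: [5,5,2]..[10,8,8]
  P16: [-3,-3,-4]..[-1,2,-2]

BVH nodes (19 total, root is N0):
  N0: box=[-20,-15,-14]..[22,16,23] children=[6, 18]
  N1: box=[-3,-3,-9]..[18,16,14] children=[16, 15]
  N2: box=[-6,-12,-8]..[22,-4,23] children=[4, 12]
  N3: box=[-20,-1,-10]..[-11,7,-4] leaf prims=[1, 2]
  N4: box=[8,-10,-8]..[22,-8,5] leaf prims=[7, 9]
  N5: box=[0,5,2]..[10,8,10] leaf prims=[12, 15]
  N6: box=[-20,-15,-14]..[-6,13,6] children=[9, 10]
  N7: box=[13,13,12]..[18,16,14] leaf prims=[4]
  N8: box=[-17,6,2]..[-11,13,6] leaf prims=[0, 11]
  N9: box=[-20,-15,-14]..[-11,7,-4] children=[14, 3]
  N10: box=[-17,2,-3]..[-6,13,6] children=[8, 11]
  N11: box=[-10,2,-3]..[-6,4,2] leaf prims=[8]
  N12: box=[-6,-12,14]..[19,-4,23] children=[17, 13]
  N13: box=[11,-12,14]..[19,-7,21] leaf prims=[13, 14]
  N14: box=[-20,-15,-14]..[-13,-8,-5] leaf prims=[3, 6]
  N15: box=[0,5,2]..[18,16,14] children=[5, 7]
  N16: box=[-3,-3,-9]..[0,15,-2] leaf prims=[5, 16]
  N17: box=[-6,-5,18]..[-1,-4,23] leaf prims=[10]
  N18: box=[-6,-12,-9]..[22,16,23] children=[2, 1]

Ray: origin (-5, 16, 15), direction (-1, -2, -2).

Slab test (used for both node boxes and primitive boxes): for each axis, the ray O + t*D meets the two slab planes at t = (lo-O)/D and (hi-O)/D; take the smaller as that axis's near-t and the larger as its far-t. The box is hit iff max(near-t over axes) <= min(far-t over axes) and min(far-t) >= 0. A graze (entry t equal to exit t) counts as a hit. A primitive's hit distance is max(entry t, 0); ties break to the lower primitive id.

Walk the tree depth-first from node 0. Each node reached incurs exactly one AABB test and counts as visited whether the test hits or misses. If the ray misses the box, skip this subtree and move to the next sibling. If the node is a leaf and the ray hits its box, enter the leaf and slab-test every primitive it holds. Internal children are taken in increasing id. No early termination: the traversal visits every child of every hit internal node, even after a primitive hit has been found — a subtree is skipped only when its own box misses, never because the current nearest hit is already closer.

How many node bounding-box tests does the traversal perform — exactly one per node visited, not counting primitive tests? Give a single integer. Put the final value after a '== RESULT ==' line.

Traverse from the root:
N0 x:[-27,15] y:[0,31/2] z:[-4,29/2] -> hit [0,29/2], descend [6, 18]
  N6 x:[1,15] y:[3/2,31/2] z:[9/2,29/2] -> hit [9/2,29/2], descend [9, 10]
    N9 x:[6,15] y:[9/2,31/2] z:[19/2,29/2] -> hit [19/2,29/2], descend [3, 14]
      N3 x:[6,15] y:[9/2,17/2] z:[19/2,25/2] -> miss, prune
      N14 x:[8,15] y:[12,31/2] z:[10,29/2] -> hit [12,29/2] leaf, test {P3(miss), P6@t=25/2}
    N10 x:[1,12] y:[3/2,7] z:[9/2,9] -> hit [9/2,7], descend [8, 11]
      N8 x:[6,12] y:[3/2,5] z:[9/2,13/2] -> miss, prune
      N11 x:[1,5] y:[6,7] z:[13/2,9] -> miss, prune
  N18 x:[-27,1] y:[0,14] z:[-4,12] -> hit [0,1], descend [1, 2]
    N1 x:[-23,-2] y:[0,19/2] z:[1/2,12] -> miss, prune
    N2 x:[-27,1] y:[10,14] z:[-4,23/2] -> miss, prune

Visited [0, 6, 9, 3, 14, 10, 8, 11, 18, 1, 2]. Tests: 11 box, 1 leaf. Nearest: P6.

== RESULT ==
11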